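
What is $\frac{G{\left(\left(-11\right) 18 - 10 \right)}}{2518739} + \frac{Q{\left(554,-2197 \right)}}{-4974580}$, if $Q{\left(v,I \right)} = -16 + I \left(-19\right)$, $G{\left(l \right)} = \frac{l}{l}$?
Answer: $- \frac{105094447673}{12529668654620} \approx -0.0083877$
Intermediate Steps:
$G{\left(l \right)} = 1$
$Q{\left(v,I \right)} = -16 - 19 I$
$\frac{G{\left(\left(-11\right) 18 - 10 \right)}}{2518739} + \frac{Q{\left(554,-2197 \right)}}{-4974580} = 1 \cdot \frac{1}{2518739} + \frac{-16 - -41743}{-4974580} = 1 \cdot \frac{1}{2518739} + \left(-16 + 41743\right) \left(- \frac{1}{4974580}\right) = \frac{1}{2518739} + 41727 \left(- \frac{1}{4974580}\right) = \frac{1}{2518739} - \frac{41727}{4974580} = - \frac{105094447673}{12529668654620}$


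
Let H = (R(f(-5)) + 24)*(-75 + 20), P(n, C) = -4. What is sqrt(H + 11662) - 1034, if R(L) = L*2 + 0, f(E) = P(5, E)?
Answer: -1034 + 3*sqrt(1198) ≈ -930.16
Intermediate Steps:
f(E) = -4
R(L) = 2*L (R(L) = 2*L + 0 = 2*L)
H = -880 (H = (2*(-4) + 24)*(-75 + 20) = (-8 + 24)*(-55) = 16*(-55) = -880)
sqrt(H + 11662) - 1034 = sqrt(-880 + 11662) - 1034 = sqrt(10782) - 1034 = 3*sqrt(1198) - 1034 = -1034 + 3*sqrt(1198)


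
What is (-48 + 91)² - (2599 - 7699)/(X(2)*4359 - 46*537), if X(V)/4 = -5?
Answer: 34477453/18647 ≈ 1849.0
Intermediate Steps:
X(V) = -20 (X(V) = 4*(-5) = -20)
(-48 + 91)² - (2599 - 7699)/(X(2)*4359 - 46*537) = (-48 + 91)² - (2599 - 7699)/(-20*4359 - 46*537) = 43² - (-5100)/(-87180 - 24702) = 1849 - (-5100)/(-111882) = 1849 - (-5100)*(-1)/111882 = 1849 - 1*850/18647 = 1849 - 850/18647 = 34477453/18647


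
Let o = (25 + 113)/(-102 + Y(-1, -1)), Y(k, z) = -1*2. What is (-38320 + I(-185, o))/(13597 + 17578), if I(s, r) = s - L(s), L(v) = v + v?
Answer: -263/215 ≈ -1.2233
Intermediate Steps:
Y(k, z) = -2
L(v) = 2*v
o = -69/52 (o = (25 + 113)/(-102 - 2) = 138/(-104) = 138*(-1/104) = -69/52 ≈ -1.3269)
I(s, r) = -s (I(s, r) = s - 2*s = -s)
(-38320 + I(-185, o))/(13597 + 17578) = (-38320 - 1*(-185))/(13597 + 17578) = (-38320 + 185)/31175 = -38135*1/31175 = -263/215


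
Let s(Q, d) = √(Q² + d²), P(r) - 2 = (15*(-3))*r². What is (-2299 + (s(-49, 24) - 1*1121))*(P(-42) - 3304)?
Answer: 282772440 - 82682*√2977 ≈ 2.7826e+8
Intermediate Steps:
P(r) = 2 - 45*r² (P(r) = 2 + (15*(-3))*r² = 2 - 45*r²)
(-2299 + (s(-49, 24) - 1*1121))*(P(-42) - 3304) = (-2299 + (√((-49)² + 24²) - 1*1121))*((2 - 45*(-42)²) - 3304) = (-2299 + (√(2401 + 576) - 1121))*((2 - 45*1764) - 3304) = (-2299 + (√2977 - 1121))*((2 - 79380) - 3304) = (-2299 + (-1121 + √2977))*(-79378 - 3304) = (-3420 + √2977)*(-82682) = 282772440 - 82682*√2977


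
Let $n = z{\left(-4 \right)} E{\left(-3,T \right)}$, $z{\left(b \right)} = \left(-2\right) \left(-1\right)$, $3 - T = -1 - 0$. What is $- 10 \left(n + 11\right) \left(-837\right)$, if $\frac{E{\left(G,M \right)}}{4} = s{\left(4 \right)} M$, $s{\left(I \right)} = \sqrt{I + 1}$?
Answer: $92070 + 267840 \sqrt{5} \approx 6.9098 \cdot 10^{5}$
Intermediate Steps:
$s{\left(I \right)} = \sqrt{1 + I}$
$T = 4$ ($T = 3 - \left(-1 - 0\right) = 3 - \left(-1 + 0\right) = 3 - -1 = 3 + 1 = 4$)
$z{\left(b \right)} = 2$
$E{\left(G,M \right)} = 4 M \sqrt{5}$ ($E{\left(G,M \right)} = 4 \sqrt{1 + 4} M = 4 \sqrt{5} M = 4 M \sqrt{5}$)
$n = 32 \sqrt{5}$ ($n = 2 \cdot 4 \cdot 4 \sqrt{5} = 2 \cdot 16 \sqrt{5} = 32 \sqrt{5} \approx 71.554$)
$- 10 \left(n + 11\right) \left(-837\right) = - 10 \left(32 \sqrt{5} + 11\right) \left(-837\right) = - 10 \left(11 + 32 \sqrt{5}\right) \left(-837\right) = \left(-110 - 320 \sqrt{5}\right) \left(-837\right) = 92070 + 267840 \sqrt{5}$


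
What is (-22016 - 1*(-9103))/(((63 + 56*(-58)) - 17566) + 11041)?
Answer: 12913/9710 ≈ 1.3299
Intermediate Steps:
(-22016 - 1*(-9103))/(((63 + 56*(-58)) - 17566) + 11041) = (-22016 + 9103)/(((63 - 3248) - 17566) + 11041) = -12913/((-3185 - 17566) + 11041) = -12913/(-20751 + 11041) = -12913/(-9710) = -12913*(-1/9710) = 12913/9710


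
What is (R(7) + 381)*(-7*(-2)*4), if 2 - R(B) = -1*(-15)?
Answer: 20608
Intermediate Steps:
R(B) = -13 (R(B) = 2 - (-1)*(-15) = 2 - 1*15 = 2 - 15 = -13)
(R(7) + 381)*(-7*(-2)*4) = (-13 + 381)*(-7*(-2)*4) = 368*(14*4) = 368*56 = 20608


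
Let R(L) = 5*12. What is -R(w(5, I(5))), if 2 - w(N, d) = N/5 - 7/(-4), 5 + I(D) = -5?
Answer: -60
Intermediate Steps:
I(D) = -10 (I(D) = -5 - 5 = -10)
w(N, d) = ¼ - N/5 (w(N, d) = 2 - (N/5 - 7/(-4)) = 2 - (N*(⅕) - 7*(-¼)) = 2 - (N/5 + 7/4) = 2 - (7/4 + N/5) = 2 + (-7/4 - N/5) = ¼ - N/5)
R(L) = 60
-R(w(5, I(5))) = -1*60 = -60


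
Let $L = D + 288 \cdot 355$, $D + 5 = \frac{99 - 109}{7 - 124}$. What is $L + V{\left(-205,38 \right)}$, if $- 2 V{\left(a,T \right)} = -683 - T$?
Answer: $\frac{24007367}{234} \approx 1.026 \cdot 10^{5}$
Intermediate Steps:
$V{\left(a,T \right)} = \frac{683}{2} + \frac{T}{2}$ ($V{\left(a,T \right)} = - \frac{-683 - T}{2} = \frac{683}{2} + \frac{T}{2}$)
$D = - \frac{575}{117}$ ($D = -5 + \frac{99 - 109}{7 - 124} = -5 - \frac{10}{-117} = -5 - - \frac{10}{117} = -5 + \frac{10}{117} = - \frac{575}{117} \approx -4.9145$)
$L = \frac{11961505}{117}$ ($L = - \frac{575}{117} + 288 \cdot 355 = - \frac{575}{117} + 102240 = \frac{11961505}{117} \approx 1.0224 \cdot 10^{5}$)
$L + V{\left(-205,38 \right)} = \frac{11961505}{117} + \left(\frac{683}{2} + \frac{1}{2} \cdot 38\right) = \frac{11961505}{117} + \left(\frac{683}{2} + 19\right) = \frac{11961505}{117} + \frac{721}{2} = \frac{24007367}{234}$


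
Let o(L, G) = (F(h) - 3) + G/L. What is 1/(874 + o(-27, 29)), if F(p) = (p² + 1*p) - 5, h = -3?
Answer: 27/23515 ≈ 0.0011482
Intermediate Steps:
F(p) = -5 + p + p² (F(p) = (p² + p) - 5 = (p + p²) - 5 = -5 + p + p²)
o(L, G) = -2 + G/L (o(L, G) = ((-5 - 3 + (-3)²) - 3) + G/L = ((-5 - 3 + 9) - 3) + G/L = (1 - 3) + G/L = -2 + G/L)
1/(874 + o(-27, 29)) = 1/(874 + (-2 + 29/(-27))) = 1/(874 + (-2 + 29*(-1/27))) = 1/(874 + (-2 - 29/27)) = 1/(874 - 83/27) = 1/(23515/27) = 27/23515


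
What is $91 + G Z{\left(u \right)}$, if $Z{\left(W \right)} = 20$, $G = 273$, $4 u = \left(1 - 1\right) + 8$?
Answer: $5551$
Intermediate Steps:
$u = 2$ ($u = \frac{\left(1 - 1\right) + 8}{4} = \frac{0 + 8}{4} = \frac{1}{4} \cdot 8 = 2$)
$91 + G Z{\left(u \right)} = 91 + 273 \cdot 20 = 91 + 5460 = 5551$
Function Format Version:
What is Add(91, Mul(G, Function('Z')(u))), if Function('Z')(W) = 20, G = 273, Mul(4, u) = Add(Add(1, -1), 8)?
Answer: 5551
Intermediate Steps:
u = 2 (u = Mul(Rational(1, 4), Add(Add(1, -1), 8)) = Mul(Rational(1, 4), Add(0, 8)) = Mul(Rational(1, 4), 8) = 2)
Add(91, Mul(G, Function('Z')(u))) = Add(91, Mul(273, 20)) = Add(91, 5460) = 5551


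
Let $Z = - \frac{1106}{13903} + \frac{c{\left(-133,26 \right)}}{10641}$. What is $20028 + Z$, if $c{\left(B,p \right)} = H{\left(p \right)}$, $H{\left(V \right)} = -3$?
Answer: $\frac{987655673463}{49313941} \approx 20028.0$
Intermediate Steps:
$c{\left(B,p \right)} = -3$
$Z = - \frac{3936885}{49313941}$ ($Z = - \frac{1106}{13903} - \frac{3}{10641} = \left(-1106\right) \frac{1}{13903} - \frac{1}{3547} = - \frac{1106}{13903} - \frac{1}{3547} = - \frac{3936885}{49313941} \approx -0.079833$)
$20028 + Z = 20028 - \frac{3936885}{49313941} = \frac{987655673463}{49313941}$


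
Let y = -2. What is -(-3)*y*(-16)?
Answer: 96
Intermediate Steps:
-(-3)*y*(-16) = -(-3)*(-2)*(-16) = -1*6*(-16) = -6*(-16) = 96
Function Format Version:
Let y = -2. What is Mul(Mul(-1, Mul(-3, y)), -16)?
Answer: 96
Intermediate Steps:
Mul(Mul(-1, Mul(-3, y)), -16) = Mul(Mul(-1, Mul(-3, -2)), -16) = Mul(Mul(-1, 6), -16) = Mul(-6, -16) = 96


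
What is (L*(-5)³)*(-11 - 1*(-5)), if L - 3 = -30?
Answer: -20250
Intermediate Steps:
L = -27 (L = 3 - 30 = -27)
(L*(-5)³)*(-11 - 1*(-5)) = (-27*(-5)³)*(-11 - 1*(-5)) = (-27*(-125))*(-11 + 5) = 3375*(-6) = -20250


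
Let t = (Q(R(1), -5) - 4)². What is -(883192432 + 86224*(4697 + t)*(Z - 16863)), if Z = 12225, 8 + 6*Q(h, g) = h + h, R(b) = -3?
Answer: 5680560851440/3 ≈ 1.8935e+12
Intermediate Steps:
Q(h, g) = -4/3 + h/3 (Q(h, g) = -4/3 + (h + h)/6 = -4/3 + (2*h)/6 = -4/3 + h/3)
t = 361/9 (t = ((-4/3 + (⅓)*(-3)) - 4)² = ((-4/3 - 1) - 4)² = (-7/3 - 4)² = (-19/3)² = 361/9 ≈ 40.111)
-(883192432 + 86224*(4697 + t)*(Z - 16863)) = -(883192432 + 86224*(4697 + 361/9)*(12225 - 16863)) = -86224/(1/(10243 + (42634/9)*(-4638))) = -86224/(1/(10243 - 65912164/3)) = -86224/(1/(-65881435/3)) = -86224/(-3/65881435) = -86224*(-65881435/3) = 5680560851440/3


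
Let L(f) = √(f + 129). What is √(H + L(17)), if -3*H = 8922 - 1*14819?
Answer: √(17691 + 9*√146)/3 ≈ 44.472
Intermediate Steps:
L(f) = √(129 + f)
H = 5897/3 (H = -(8922 - 1*14819)/3 = -(8922 - 14819)/3 = -⅓*(-5897) = 5897/3 ≈ 1965.7)
√(H + L(17)) = √(5897/3 + √(129 + 17)) = √(5897/3 + √146)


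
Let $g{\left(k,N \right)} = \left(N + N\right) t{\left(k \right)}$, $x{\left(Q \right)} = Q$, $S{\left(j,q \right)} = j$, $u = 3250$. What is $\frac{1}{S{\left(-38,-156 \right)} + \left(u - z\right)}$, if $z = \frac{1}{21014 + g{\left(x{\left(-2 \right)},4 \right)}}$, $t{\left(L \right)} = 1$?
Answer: $\frac{21022}{67522663} \approx 0.00031133$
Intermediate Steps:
$g{\left(k,N \right)} = 2 N$ ($g{\left(k,N \right)} = \left(N + N\right) 1 = 2 N 1 = 2 N$)
$z = \frac{1}{21022}$ ($z = \frac{1}{21014 + 2 \cdot 4} = \frac{1}{21014 + 8} = \frac{1}{21022} \approx 4.7569 \cdot 10^{-5}$)
$\frac{1}{S{\left(-38,-156 \right)} + \left(u - z\right)} = \frac{1}{-38 + \left(3250 - \frac{1}{21022}\right)} = \frac{1}{-38 + \frac{68321499}{21022}} = \frac{1}{\frac{67522663}{21022}} = \frac{21022}{67522663}$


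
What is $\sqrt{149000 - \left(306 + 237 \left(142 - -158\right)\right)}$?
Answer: $\sqrt{77594} \approx 278.56$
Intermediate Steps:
$\sqrt{149000 - \left(306 + 237 \left(142 - -158\right)\right)} = \sqrt{149000 - \left(306 + 237 \left(142 + 158\right)\right)} = \sqrt{149000 - 71406} = \sqrt{77594}$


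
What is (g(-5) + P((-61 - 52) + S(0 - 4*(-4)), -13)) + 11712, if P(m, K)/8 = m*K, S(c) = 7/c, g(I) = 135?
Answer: 47107/2 ≈ 23554.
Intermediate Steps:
P(m, K) = 8*K*m (P(m, K) = 8*(m*K) = 8*(K*m) = 8*K*m)
(g(-5) + P((-61 - 52) + S(0 - 4*(-4)), -13)) + 11712 = (135 + 8*(-13)*((-61 - 52) + 7/(0 - 4*(-4)))) + 11712 = (135 + 8*(-13)*(-113 + 7/(0 + 16))) + 11712 = (135 + 8*(-13)*(-113 + 7/16)) + 11712 = (135 + 8*(-13)*(-1801/16)) + 11712 = (135 + 23413/2) + 11712 = 23683/2 + 11712 = 47107/2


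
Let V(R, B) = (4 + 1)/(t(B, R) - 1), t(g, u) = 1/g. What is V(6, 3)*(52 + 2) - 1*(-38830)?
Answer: 38425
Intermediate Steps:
V(R, B) = 5/(-1 + 1/B) (V(R, B) = (4 + 1)/(1/B - 1) = 5/(-1 + 1/B))
V(6, 3)*(52 + 2) - 1*(-38830) = (-5*3/(-1 + 3))*(52 + 2) - 1*(-38830) = -5*3/2*54 + 38830 = -5*3*1/2*54 + 38830 = -15/2*54 + 38830 = -405 + 38830 = 38425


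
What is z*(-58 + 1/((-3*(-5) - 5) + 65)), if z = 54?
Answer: -78282/25 ≈ -3131.3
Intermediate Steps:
z*(-58 + 1/((-3*(-5) - 5) + 65)) = 54*(-58 + 1/((-3*(-5) - 5) + 65)) = 54*(-58 + 1/((15 - 5) + 65)) = 54*(-58 + 1/(10 + 65)) = 54*(-58 + 1/75) = 54*(-4349/75) = -78282/25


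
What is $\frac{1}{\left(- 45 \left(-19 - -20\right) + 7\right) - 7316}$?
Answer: $- \frac{1}{7354} \approx -0.00013598$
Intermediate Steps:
$\frac{1}{\left(- 45 \left(-19 - -20\right) + 7\right) - 7316} = \frac{1}{\left(- 45 \left(-19 + 20\right) + 7\right) - 7316} = \frac{1}{\left(\left(-45\right) 1 + 7\right) - 7316} = \frac{1}{\left(-45 + 7\right) - 7316} = \frac{1}{-38 - 7316} = \frac{1}{-7354} = - \frac{1}{7354}$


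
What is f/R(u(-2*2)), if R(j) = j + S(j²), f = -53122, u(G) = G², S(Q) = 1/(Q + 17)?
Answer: -14502306/4369 ≈ -3319.4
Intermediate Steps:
S(Q) = 1/(17 + Q)
R(j) = j + 1/(17 + j²)
f/R(u(-2*2)) = -53122/((-2*2)² + 1/(17 + ((-2*2)²)²)) = -53122/((-4)² + 1/(17 + ((-4)²)²)) = -53122/(16 + 1/(17 + 16²)) = -53122/(16 + 1/(17 + 256)) = -53122/(16 + 1/273) = -53122/4369/273 = -53122*273/4369 = -14502306/4369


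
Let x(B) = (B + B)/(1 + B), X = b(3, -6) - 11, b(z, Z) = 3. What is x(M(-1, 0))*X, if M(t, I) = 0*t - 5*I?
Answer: 0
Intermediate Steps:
M(t, I) = -5*I (M(t, I) = 0 - 5*I = -5*I)
X = -8 (X = 3 - 11 = -8)
x(B) = 2*B/(1 + B) (x(B) = (2*B)/(1 + B) = 2*B/(1 + B))
x(M(-1, 0))*X = (2*(-5*0)/(1 - 5*0))*(-8) = (2*0/(1 + 0))*(-8) = (2*0/1)*(-8) = (2*0*1)*(-8) = 0*(-8) = 0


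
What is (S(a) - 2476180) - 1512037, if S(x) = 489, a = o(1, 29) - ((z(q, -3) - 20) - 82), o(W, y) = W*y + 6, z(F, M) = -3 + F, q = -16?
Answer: -3987728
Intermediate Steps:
o(W, y) = 6 + W*y
a = 156 (a = (6 + 1*29) - (((-3 - 16) - 20) - 82) = (6 + 29) - ((-19 - 20) - 82) = 35 - (-39 - 82) = 35 - 1*(-121) = 35 + 121 = 156)
(S(a) - 2476180) - 1512037 = (489 - 2476180) - 1512037 = -2475691 - 1512037 = -3987728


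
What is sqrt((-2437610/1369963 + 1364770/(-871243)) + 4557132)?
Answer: 6*sqrt(3680348865596927290928562538)/170510096287 ≈ 2134.7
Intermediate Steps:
sqrt((-2437610/1369963 + 1364770/(-871243)) + 4557132) = sqrt((-2437610*1/1369963 + 1364770*(-1/871243)) + 4557132) = sqrt((-348230/195709 - 1364770/871243) + 4557132) = sqrt(-570490721820/170510096287 + 4557132) = sqrt(777036445621847064/170510096287) = 6*sqrt(3680348865596927290928562538)/170510096287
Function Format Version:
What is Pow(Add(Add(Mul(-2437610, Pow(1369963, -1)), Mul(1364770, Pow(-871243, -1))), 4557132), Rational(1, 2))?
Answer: Mul(Rational(6, 170510096287), Pow(3680348865596927290928562538, Rational(1, 2))) ≈ 2134.7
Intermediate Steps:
Pow(Add(Add(Mul(-2437610, Pow(1369963, -1)), Mul(1364770, Pow(-871243, -1))), 4557132), Rational(1, 2)) = Pow(Add(Add(Mul(-2437610, Rational(1, 1369963)), Mul(1364770, Rational(-1, 871243))), 4557132), Rational(1, 2)) = Pow(Add(Add(Rational(-348230, 195709), Rational(-1364770, 871243)), 4557132), Rational(1, 2)) = Pow(Add(Rational(-570490721820, 170510096287), 4557132), Rational(1, 2)) = Pow(Rational(777036445621847064, 170510096287), Rational(1, 2)) = Mul(Rational(6, 170510096287), Pow(3680348865596927290928562538, Rational(1, 2)))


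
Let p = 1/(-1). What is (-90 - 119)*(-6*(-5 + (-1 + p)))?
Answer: -8778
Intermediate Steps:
p = -1
(-90 - 119)*(-6*(-5 + (-1 + p))) = (-90 - 119)*(-6*(-5 + (-1 - 1))) = -(-1254)*(-5 - 2) = -(-1254)*(-7) = -209*42 = -8778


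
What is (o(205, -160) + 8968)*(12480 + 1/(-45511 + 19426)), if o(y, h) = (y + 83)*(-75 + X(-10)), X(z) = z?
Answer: -5049788874088/26085 ≈ -1.9359e+8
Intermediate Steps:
o(y, h) = -7055 - 85*y (o(y, h) = (y + 83)*(-75 - 10) = (83 + y)*(-85) = -7055 - 85*y)
(o(205, -160) + 8968)*(12480 + 1/(-45511 + 19426)) = ((-7055 - 85*205) + 8968)*(12480 + 1/(-45511 + 19426)) = ((-7055 - 17425) + 8968)*(12480 + 1/(-26085)) = (-24480 + 8968)*(12480 - 1/26085) = -15512*325540799/26085 = -5049788874088/26085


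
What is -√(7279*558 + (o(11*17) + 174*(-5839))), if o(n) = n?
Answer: -√3045883 ≈ -1745.2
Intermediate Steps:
-√(7279*558 + (o(11*17) + 174*(-5839))) = -√(7279*558 + (11*17 + 174*(-5839))) = -√(4061682 + (187 - 1015986)) = -√(4061682 - 1015799) = -√3045883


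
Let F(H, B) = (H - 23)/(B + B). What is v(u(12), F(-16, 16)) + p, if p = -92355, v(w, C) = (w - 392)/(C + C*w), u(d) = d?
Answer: -46811825/507 ≈ -92331.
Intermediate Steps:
F(H, B) = (-23 + H)/(2*B) (F(H, B) = (-23 + H)/((2*B)) = (-23 + H)*(1/(2*B)) = (-23 + H)/(2*B))
v(w, C) = (-392 + w)/(C + C*w)
v(u(12), F(-16, 16)) + p = (-392 + 12)/((((½)*(-23 - 16)/16))*(1 + 12)) - 92355 = -380/(((½)*(1/16)*(-39))*13) - 92355 = (1/13)*(-380)/(-39/32) - 92355 = -32/39*1/13*(-380) - 92355 = 12160/507 - 92355 = -46811825/507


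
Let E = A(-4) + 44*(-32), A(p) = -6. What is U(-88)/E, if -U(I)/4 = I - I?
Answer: 0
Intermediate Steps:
U(I) = 0 (U(I) = -4*(I - I) = -4*0 = 0)
E = -1414 (E = -6 + 44*(-32) = -6 - 1408 = -1414)
U(-88)/E = 0/(-1414) = 0*(-1/1414) = 0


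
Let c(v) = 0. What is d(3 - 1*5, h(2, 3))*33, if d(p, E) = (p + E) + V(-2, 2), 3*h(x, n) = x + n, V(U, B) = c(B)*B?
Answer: -11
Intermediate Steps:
V(U, B) = 0 (V(U, B) = 0*B = 0)
h(x, n) = n/3 + x/3 (h(x, n) = (x + n)/3 = (n + x)/3 = n/3 + x/3)
d(p, E) = E + p (d(p, E) = (p + E) + 0 = (E + p) + 0 = E + p)
d(3 - 1*5, h(2, 3))*33 = (((1/3)*3 + (1/3)*2) + (3 - 1*5))*33 = ((1 + 2/3) + (3 - 5))*33 = (5/3 - 2)*33 = -1/3*33 = -11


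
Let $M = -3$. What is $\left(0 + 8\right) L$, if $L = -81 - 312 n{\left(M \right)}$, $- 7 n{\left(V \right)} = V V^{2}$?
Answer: $- \frac{71928}{7} \approx -10275.0$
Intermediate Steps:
$n{\left(V \right)} = - \frac{V^{3}}{7}$ ($n{\left(V \right)} = - \frac{V V^{2}}{7} = - \frac{V^{3}}{7}$)
$L = - \frac{8991}{7}$ ($L = -81 - 312 \left(- \frac{\left(-3\right)^{3}}{7}\right) = -81 - 312 \left(\left(- \frac{1}{7}\right) \left(-27\right)\right) = -81 - \frac{8424}{7} = - \frac{8991}{7} \approx -1284.4$)
$\left(0 + 8\right) L = \left(0 + 8\right) \left(- \frac{8991}{7}\right) = 8 \left(- \frac{8991}{7}\right) = - \frac{71928}{7}$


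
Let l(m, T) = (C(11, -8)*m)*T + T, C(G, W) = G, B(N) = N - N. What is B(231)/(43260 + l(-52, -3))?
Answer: 0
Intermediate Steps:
B(N) = 0
l(m, T) = T + 11*T*m (l(m, T) = (11*m)*T + T = 11*T*m + T = T + 11*T*m)
B(231)/(43260 + l(-52, -3)) = 0/(43260 - 3*(1 + 11*(-52))) = 0/(43260 - 3*(1 - 572)) = 0/(43260 - 3*(-571)) = 0/(43260 + 1713) = 0/44973 = 0*(1/44973) = 0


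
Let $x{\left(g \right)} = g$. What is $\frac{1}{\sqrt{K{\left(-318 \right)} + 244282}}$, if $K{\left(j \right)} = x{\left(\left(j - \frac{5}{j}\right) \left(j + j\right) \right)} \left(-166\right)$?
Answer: $- \frac{i \sqrt{33327226}}{33327226} \approx - 0.00017322 i$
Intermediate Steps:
$K{\left(j \right)} = - 332 j \left(j - \frac{5}{j}\right)$ ($K{\left(j \right)} = \left(j - \frac{5}{j}\right) \left(j + j\right) \left(-166\right) = \left(j - \frac{5}{j}\right) 2 j \left(-166\right) = 2 j \left(j - \frac{5}{j}\right) \left(-166\right) = - 332 j \left(j - \frac{5}{j}\right)$)
$\frac{1}{\sqrt{K{\left(-318 \right)} + 244282}} = \frac{1}{\sqrt{\left(1660 - 332 \left(-318\right)^{2}\right) + 244282}} = \frac{1}{\sqrt{\left(1660 - 33573168\right) + 244282}} = \frac{1}{\sqrt{-33571508 + 244282}} = \frac{1}{\sqrt{-33327226}} = \frac{1}{i \sqrt{33327226}} = - \frac{i \sqrt{33327226}}{33327226}$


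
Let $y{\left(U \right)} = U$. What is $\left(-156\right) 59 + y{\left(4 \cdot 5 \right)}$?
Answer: $-9184$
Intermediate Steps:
$\left(-156\right) 59 + y{\left(4 \cdot 5 \right)} = \left(-156\right) 59 + 4 \cdot 5 = -9204 + 20 = -9184$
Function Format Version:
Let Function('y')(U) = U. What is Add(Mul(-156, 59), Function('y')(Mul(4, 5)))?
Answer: -9184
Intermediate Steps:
Add(Mul(-156, 59), Function('y')(Mul(4, 5))) = Add(Mul(-156, 59), Mul(4, 5)) = Add(-9204, 20) = -9184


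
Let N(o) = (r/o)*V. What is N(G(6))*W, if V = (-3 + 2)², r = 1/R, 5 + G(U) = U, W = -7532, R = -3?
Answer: 7532/3 ≈ 2510.7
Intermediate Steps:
G(U) = -5 + U
r = -⅓ (r = 1/(-3) = -⅓ ≈ -0.33333)
V = 1 (V = (-1)² = 1)
N(o) = -1/(3*o) (N(o) = -1/(3*o)*1 = -1/(3*o))
N(G(6))*W = -1/(3*(-5 + 6))*(-7532) = -⅓/1*(-7532) = -⅓*1*(-7532) = -⅓*(-7532) = 7532/3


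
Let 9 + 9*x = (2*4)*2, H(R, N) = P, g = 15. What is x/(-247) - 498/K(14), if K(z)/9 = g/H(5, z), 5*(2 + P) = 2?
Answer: 327841/55575 ≈ 5.8991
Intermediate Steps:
P = -8/5 (P = -2 + (1/5)*2 = -2 + 2/5 = -8/5 ≈ -1.6000)
H(R, N) = -8/5
x = 7/9 (x = -1 + ((2*4)*2)/9 = -1 + (8*2)/9 = -1 + (1/9)*16 = -1 + 16/9 = 7/9 ≈ 0.77778)
K(z) = -675/8 (K(z) = 9*(15/(-8/5)) = 9*(15*(-5/8)) = 9*(-75/8) = -675/8)
x/(-247) - 498/K(14) = (7/9)/(-247) - 498/(-675/8) = (7/9)*(-1/247) - 498*(-8/675) = -7/2223 + 1328/225 = 327841/55575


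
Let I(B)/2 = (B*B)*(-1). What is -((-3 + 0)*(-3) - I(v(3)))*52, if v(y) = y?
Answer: -1404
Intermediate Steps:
I(B) = -2*B**2 (I(B) = 2*((B*B)*(-1)) = 2*(B**2*(-1)) = 2*(-B**2) = -2*B**2)
-((-3 + 0)*(-3) - I(v(3)))*52 = -((-3 + 0)*(-3) - (-2)*3**2)*52 = -(-3*(-3) - (-2)*9)*52 = -(9 - 1*(-18))*52 = -(9 + 18)*52 = -27*52 = -1*1404 = -1404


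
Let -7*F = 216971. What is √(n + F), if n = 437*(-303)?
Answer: 2*I*√2001734/7 ≈ 404.24*I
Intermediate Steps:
F = -216971/7 (F = -⅐*216971 = -216971/7 ≈ -30996.)
n = -132411
√(n + F) = √(-132411 - 216971/7) = √(-1143848/7) = 2*I*√2001734/7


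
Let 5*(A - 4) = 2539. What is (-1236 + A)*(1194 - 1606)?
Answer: 1491852/5 ≈ 2.9837e+5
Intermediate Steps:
A = 2559/5 (A = 4 + (⅕)*2539 = 4 + 2539/5 = 2559/5 ≈ 511.80)
(-1236 + A)*(1194 - 1606) = (-1236 + 2559/5)*(1194 - 1606) = -3621/5*(-412) = 1491852/5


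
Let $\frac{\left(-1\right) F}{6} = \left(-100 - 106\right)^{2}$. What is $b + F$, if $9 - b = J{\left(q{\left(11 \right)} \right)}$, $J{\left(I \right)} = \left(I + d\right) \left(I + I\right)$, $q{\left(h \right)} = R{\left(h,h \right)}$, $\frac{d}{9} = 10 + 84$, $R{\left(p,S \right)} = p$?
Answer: $-273461$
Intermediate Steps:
$d = 846$ ($d = 9 \left(10 + 84\right) = 9 \cdot 94 = 846$)
$q{\left(h \right)} = h$
$J{\left(I \right)} = 2 I \left(846 + I\right)$ ($J{\left(I \right)} = \left(I + 846\right) \left(I + I\right) = \left(846 + I\right) 2 I = 2 I \left(846 + I\right)$)
$b = -18845$ ($b = 9 - 2 \cdot 11 \left(846 + 11\right) = 9 - 2 \cdot 11 \cdot 857 = 9 - 18854 = -18845$)
$F = -254616$ ($F = - 6 \left(-100 - 106\right)^{2} = - 6 \left(-206\right)^{2} = \left(-6\right) 42436 = -254616$)
$b + F = -18845 - 254616 = -273461$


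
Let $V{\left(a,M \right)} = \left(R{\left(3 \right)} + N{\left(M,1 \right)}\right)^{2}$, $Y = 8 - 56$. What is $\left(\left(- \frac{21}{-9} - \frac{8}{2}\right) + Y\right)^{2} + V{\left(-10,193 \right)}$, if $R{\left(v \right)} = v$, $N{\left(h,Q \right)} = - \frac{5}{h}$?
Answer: $\frac{829930333}{335241} \approx 2475.6$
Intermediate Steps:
$Y = -48$ ($Y = 8 - 56 = -48$)
$V{\left(a,M \right)} = \left(3 - \frac{5}{M}\right)^{2}$
$\left(\left(- \frac{21}{-9} - \frac{8}{2}\right) + Y\right)^{2} + V{\left(-10,193 \right)} = \left(\left(- \frac{21}{-9} - \frac{8}{2}\right) - 48\right)^{2} + \frac{\left(-5 + 3 \cdot 193\right)^{2}}{37249} = \left(\left(\left(-21\right) \left(- \frac{1}{9}\right) - 4\right) - 48\right)^{2} + \frac{\left(-5 + 579\right)^{2}}{37249} = \left(\left(\frac{7}{3} - 4\right) - 48\right)^{2} + \frac{574^{2}}{37249} = \left(- \frac{5}{3} - 48\right)^{2} + \frac{1}{37249} \cdot 329476 = \left(- \frac{149}{3}\right)^{2} + \frac{329476}{37249} = \frac{22201}{9} + \frac{329476}{37249} = \frac{829930333}{335241}$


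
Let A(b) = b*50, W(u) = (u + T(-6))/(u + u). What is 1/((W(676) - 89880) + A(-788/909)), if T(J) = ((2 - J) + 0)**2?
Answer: -307242/27628059995 ≈ -1.1121e-5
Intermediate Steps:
T(J) = (2 - J)**2
W(u) = (64 + u)/(2*u) (W(u) = (u + (-2 - 6)**2)/(u + u) = (u + (-8)**2)/((2*u)) = (u + 64)*(1/(2*u)) = (64 + u)*(1/(2*u)) = (64 + u)/(2*u))
A(b) = 50*b
1/((W(676) - 89880) + A(-788/909)) = 1/(((1/2)*(64 + 676)/676 - 89880) + 50*(-788/909)) = 1/(((1/2)*(1/676)*740 - 89880) + 50*(-788*1/909)) = 1/((185/338 - 89880) + 50*(-788/909)) = 1/(-30379255/338 - 39400/909) = 1/(-27628059995/307242) = -307242/27628059995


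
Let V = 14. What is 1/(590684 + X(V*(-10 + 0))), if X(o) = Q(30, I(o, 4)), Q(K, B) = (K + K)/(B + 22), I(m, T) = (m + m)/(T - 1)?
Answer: 107/63203098 ≈ 1.6930e-6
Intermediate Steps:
I(m, T) = 2*m/(-1 + T) (I(m, T) = (2*m)/(-1 + T) = 2*m/(-1 + T))
Q(K, B) = 2*K/(22 + B) (Q(K, B) = (2*K)/(22 + B) = 2*K/(22 + B))
X(o) = 60/(22 + 2*o/3) (X(o) = 2*30/(22 + 2*o/(-1 + 4)) = 2*30/(22 + 2*o/3) = 60/(22 + 2*o/3))
1/(590684 + X(V*(-10 + 0))) = 1/(590684 + 90/(33 + 14*(-10 + 0))) = 1/(590684 + 90/(33 + 14*(-10))) = 1/(590684 + 90/(33 - 140)) = 1/(590684 + 90/(-107)) = 1/(590684 + 90*(-1/107)) = 1/(590684 - 90/107) = 1/(63203098/107) = 107/63203098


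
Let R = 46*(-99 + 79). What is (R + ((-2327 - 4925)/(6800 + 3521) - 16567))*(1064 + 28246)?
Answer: -5290178870490/10321 ≈ -5.1256e+8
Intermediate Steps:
R = -920 (R = 46*(-20) = -920)
(R + ((-2327 - 4925)/(6800 + 3521) - 16567))*(1064 + 28246) = (-920 + ((-2327 - 4925)/(6800 + 3521) - 16567))*(1064 + 28246) = (-920 + (-7252/10321 - 16567))*29310 = (-920 - 170995259/10321)*29310 = -180490579/10321*29310 = -5290178870490/10321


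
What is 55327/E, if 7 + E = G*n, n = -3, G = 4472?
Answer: -55327/13423 ≈ -4.1218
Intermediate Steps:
E = -13423 (E = -7 + 4472*(-3) = -7 - 13416 = -13423)
55327/E = 55327/(-13423) = 55327*(-1/13423) = -55327/13423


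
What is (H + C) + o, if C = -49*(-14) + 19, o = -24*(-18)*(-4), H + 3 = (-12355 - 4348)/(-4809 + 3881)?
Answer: -935425/928 ≈ -1008.0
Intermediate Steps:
H = 13919/928 (H = -3 + (-12355 - 4348)/(-4809 + 3881) = -3 - 16703/(-928) = -3 - 16703*(-1/928) = -3 + 16703/928 = 13919/928 ≈ 14.999)
o = -1728 (o = 432*(-4) = -1728)
C = 705 (C = 686 + 19 = 705)
(H + C) + o = (13919/928 + 705) - 1728 = 668159/928 - 1728 = -935425/928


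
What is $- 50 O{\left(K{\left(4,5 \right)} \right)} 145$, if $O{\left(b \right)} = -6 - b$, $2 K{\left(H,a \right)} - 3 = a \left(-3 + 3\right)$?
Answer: $54375$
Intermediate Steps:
$K{\left(H,a \right)} = \frac{3}{2}$ ($K{\left(H,a \right)} = \frac{3}{2} + \frac{a \left(-3 + 3\right)}{2} = \frac{3}{2} + \frac{a 0}{2} = \frac{3}{2} + \frac{1}{2} \cdot 0 = \frac{3}{2} + 0 = \frac{3}{2}$)
$- 50 O{\left(K{\left(4,5 \right)} \right)} 145 = - 50 \left(-6 - \frac{3}{2}\right) 145 = \left(-50\right) \left(- \frac{15}{2}\right) 145 = 375 \cdot 145 = 54375$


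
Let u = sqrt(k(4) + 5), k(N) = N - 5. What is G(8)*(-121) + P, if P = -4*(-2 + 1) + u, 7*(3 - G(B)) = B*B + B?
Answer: 6213/7 ≈ 887.57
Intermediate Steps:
k(N) = -5 + N
u = 2 (u = sqrt((-5 + 4) + 5) = sqrt(-1 + 5) = sqrt(4) = 2)
G(B) = 3 - B/7 - B**2/7 (G(B) = 3 - (B*B + B)/7 = 3 - (B**2 + B)/7 = 3 - (B + B**2)/7 = 3 + (-B/7 - B**2/7) = 3 - B/7 - B**2/7)
P = 6 (P = -4*(-2 + 1) + 2 = -4*(-1) + 2 = 4 + 2 = 6)
G(8)*(-121) + P = (3 - 1/7*8 - 1/7*8**2)*(-121) + 6 = (3 - 8/7 - 1/7*64)*(-121) + 6 = (3 - 8/7 - 64/7)*(-121) + 6 = -51/7*(-121) + 6 = 6171/7 + 6 = 6213/7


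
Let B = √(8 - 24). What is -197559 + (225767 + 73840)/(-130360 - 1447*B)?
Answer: -420490211976327/2128403818 + 433531329*I/4256807636 ≈ -1.9756e+5 + 0.10184*I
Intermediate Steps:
B = 4*I (B = √(-16) = 4*I ≈ 4.0*I)
-197559 + (225767 + 73840)/(-130360 - 1447*B) = -197559 + (225767 + 73840)/(-130360 - 5788*I) = -197559 + 299607/(-130360 - 5788*I) = -197559 + 299607*((-130360 + 5788*I)/17027230544) = -197559 + 299607*(-130360 + 5788*I)/17027230544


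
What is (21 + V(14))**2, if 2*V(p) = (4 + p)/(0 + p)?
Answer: 91809/196 ≈ 468.41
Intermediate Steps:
V(p) = (4 + p)/(2*p) (V(p) = ((4 + p)/(0 + p))/2 = ((4 + p)/p)/2 = (4 + p)/(2*p))
(21 + V(14))**2 = (21 + (1/2)*(4 + 14)/14)**2 = (21 + (1/2)*(1/14)*18)**2 = (21 + 9/14)**2 = (303/14)**2 = 91809/196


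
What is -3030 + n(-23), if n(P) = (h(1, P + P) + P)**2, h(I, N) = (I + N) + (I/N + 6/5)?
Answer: 75919161/52900 ≈ 1435.1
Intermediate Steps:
h(I, N) = 6/5 + I + N + I/N (h(I, N) = (I + N) + (I/N + 6*(1/5)) = (I + N) + (I/N + 6/5) = (I + N) + (6/5 + I/N) = 6/5 + I + N + I/N)
n(P) = (11/5 + 1/(2*P) + 3*P)**2 (n(P) = ((6/5 + 1 + (P + P) + 1/(P + P)) + P)**2 = ((6/5 + 1 + 2*P + 1/(2*P)) + P)**2 = ((11/5 + 1/(2*P) + 2*P) + P)**2 = (11/5 + 1/(2*P) + 3*P)**2)
-3030 + n(-23) = -3030 + (1/100)*(5 + 2*(-23)*(11 + 15*(-23)))**2/(-23)**2 = -3030 + (1/100)*(1/529)*(5 + 2*(-23)*(11 - 345))**2 = -3030 + (1/100)*(1/529)*(5 + 2*(-23)*(-334))**2 = -3030 + (1/100)*(1/529)*(5 + 15364)**2 = -3030 + (1/100)*(1/529)*15369**2 = -3030 + (1/100)*(1/529)*236206161 = -3030 + 236206161/52900 = 75919161/52900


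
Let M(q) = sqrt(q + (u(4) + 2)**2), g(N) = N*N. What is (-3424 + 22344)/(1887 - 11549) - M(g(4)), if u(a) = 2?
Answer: -9460/4831 - 4*sqrt(2) ≈ -7.6150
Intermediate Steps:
g(N) = N**2
M(q) = sqrt(16 + q) (M(q) = sqrt(q + (2 + 2)**2) = sqrt(q + 4**2) = sqrt(q + 16) = sqrt(16 + q))
(-3424 + 22344)/(1887 - 11549) - M(g(4)) = (-3424 + 22344)/(1887 - 11549) - sqrt(16 + 4**2) = 18920/(-9662) - sqrt(16 + 16) = 18920*(-1/9662) - sqrt(32) = -9460/4831 - 4*sqrt(2)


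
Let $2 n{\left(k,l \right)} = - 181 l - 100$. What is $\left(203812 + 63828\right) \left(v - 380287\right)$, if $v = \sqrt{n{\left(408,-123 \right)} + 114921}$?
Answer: $-101780012680 + 133820 \sqrt{504010} \approx -1.0169 \cdot 10^{11}$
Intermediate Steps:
$n{\left(k,l \right)} = -50 - \frac{181 l}{2}$ ($n{\left(k,l \right)} = \frac{- 181 l - 100}{2} = \frac{-100 - 181 l}{2} = -50 - \frac{181 l}{2}$)
$v = \frac{\sqrt{504010}}{2}$ ($v = \sqrt{\left(-50 - - \frac{22263}{2}\right) + 114921} = \sqrt{\left(-50 + \frac{22263}{2}\right) + 114921} = \sqrt{\frac{22163}{2} + 114921} = \sqrt{\frac{252005}{2}} = \frac{\sqrt{504010}}{2} \approx 354.97$)
$\left(203812 + 63828\right) \left(v - 380287\right) = \left(203812 + 63828\right) \left(\frac{\sqrt{504010}}{2} - 380287\right) = 267640 \left(-380287 + \frac{\sqrt{504010}}{2}\right) = -101780012680 + 133820 \sqrt{504010}$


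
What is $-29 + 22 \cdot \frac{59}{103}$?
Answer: $- \frac{1689}{103} \approx -16.398$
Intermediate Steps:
$-29 + 22 \cdot \frac{59}{103} = -29 + \frac{1298}{103} = - \frac{1689}{103}$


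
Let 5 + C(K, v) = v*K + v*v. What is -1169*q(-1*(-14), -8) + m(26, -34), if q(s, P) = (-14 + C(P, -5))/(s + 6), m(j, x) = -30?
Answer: -27187/10 ≈ -2718.7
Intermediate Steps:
C(K, v) = -5 + v² + K*v (C(K, v) = -5 + (v*K + v*v) = -5 + (K*v + v²) = -5 + (v² + K*v) = -5 + v² + K*v)
q(s, P) = (6 - 5*P)/(6 + s) (q(s, P) = (-14 + (-5 + (-5)² + P*(-5)))/(s + 6) = (-14 + (-5 + 25 - 5*P))/(6 + s) = (-14 + (20 - 5*P))/(6 + s) = (6 - 5*P)/(6 + s))
-1169*q(-1*(-14), -8) + m(26, -34) = -1169*(6 - 5*(-8))/(6 - 1*(-14)) - 30 = -1169*(6 + 40)/(6 + 14) - 30 = -1169*46/20 - 30 = -1169*23/10 - 30 = -26887/10 - 30 = -27187/10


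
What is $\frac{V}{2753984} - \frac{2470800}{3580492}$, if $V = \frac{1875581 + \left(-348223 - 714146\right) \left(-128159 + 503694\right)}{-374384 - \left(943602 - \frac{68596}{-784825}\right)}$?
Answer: $- \frac{739681785107603734977325}{1274963606411506276556736} \approx -0.58016$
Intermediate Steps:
$V = \frac{156554876681497025}{517194215523}$ ($V = \frac{1875581 - 398956742415}{-374384 + \left(68596 \left(- \frac{1}{784825}\right) - 943602\right)} = \frac{1875581 - 398956742415}{-374384 - \frac{740562508246}{784825}} = - \frac{398954866834}{-374384 - \frac{740562508246}{784825}} = - \frac{398954866834}{- \frac{1034388431046}{784825}} = \left(-398954866834\right) \left(- \frac{784825}{1034388431046}\right) = \frac{156554876681497025}{517194215523} \approx 3.027 \cdot 10^{5}$)
$\frac{V}{2753984} - \frac{2470800}{3580492} = \frac{156554876681497025}{517194215523 \cdot 2753984} - \frac{2470800}{3580492} = \frac{156554876681497025}{517194215523} \cdot \frac{1}{2753984} - \frac{617700}{895123} = \frac{156554876681497025}{1424344594442893632} - \frac{617700}{895123} = - \frac{739681785107603734977325}{1274963606411506276556736}$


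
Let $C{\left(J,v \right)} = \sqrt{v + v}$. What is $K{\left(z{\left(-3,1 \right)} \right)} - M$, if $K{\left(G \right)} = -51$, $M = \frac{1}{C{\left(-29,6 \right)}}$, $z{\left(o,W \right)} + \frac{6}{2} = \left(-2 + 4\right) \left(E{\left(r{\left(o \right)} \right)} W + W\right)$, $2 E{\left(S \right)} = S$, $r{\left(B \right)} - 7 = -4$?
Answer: $-51 - \frac{\sqrt{3}}{6} \approx -51.289$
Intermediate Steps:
$r{\left(B \right)} = 3$ ($r{\left(B \right)} = 7 - 4 = 3$)
$C{\left(J,v \right)} = \sqrt{2} \sqrt{v}$ ($C{\left(J,v \right)} = \sqrt{2 v} = \sqrt{2} \sqrt{v}$)
$E{\left(S \right)} = \frac{S}{2}$
$z{\left(o,W \right)} = -3 + 5 W$ ($z{\left(o,W \right)} = -3 + \left(-2 + 4\right) \left(\frac{1}{2} \cdot 3 W + W\right) = -3 + 2 \left(\frac{3 W}{2} + W\right) = -3 + 2 \frac{5 W}{2} = -3 + 5 W$)
$M = \frac{\sqrt{3}}{6}$ ($M = \frac{1}{\sqrt{2} \sqrt{6}} = \frac{1}{2 \sqrt{3}} = \frac{\sqrt{3}}{6} \approx 0.28868$)
$K{\left(z{\left(-3,1 \right)} \right)} - M = -51 - \frac{\sqrt{3}}{6}$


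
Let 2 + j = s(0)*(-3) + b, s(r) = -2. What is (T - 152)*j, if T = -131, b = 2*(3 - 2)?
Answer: -1698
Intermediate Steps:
b = 2 (b = 2*1 = 2)
j = 6 (j = -2 + (-2*(-3) + 2) = -2 + (6 + 2) = -2 + 8 = 6)
(T - 152)*j = (-131 - 152)*6 = -283*6 = -1698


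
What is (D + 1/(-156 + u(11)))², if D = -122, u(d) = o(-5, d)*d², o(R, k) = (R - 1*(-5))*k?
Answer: 362255089/24336 ≈ 14886.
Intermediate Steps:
o(R, k) = k*(5 + R) (o(R, k) = (R + 5)*k = (5 + R)*k = k*(5 + R))
u(d) = 0 (u(d) = (d*(5 - 5))*d² = (d*0)*d² = 0*d² = 0)
(D + 1/(-156 + u(11)))² = (-122 + 1/(-156 + 0))² = (-122 + 1/(-156))² = (-122 - 1/156)² = (-19033/156)² = 362255089/24336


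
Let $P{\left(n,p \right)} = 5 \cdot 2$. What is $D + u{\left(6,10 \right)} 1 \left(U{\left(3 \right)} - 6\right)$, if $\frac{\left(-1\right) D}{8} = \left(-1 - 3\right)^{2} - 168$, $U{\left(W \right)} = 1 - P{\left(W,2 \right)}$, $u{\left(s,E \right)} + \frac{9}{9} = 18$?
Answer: $961$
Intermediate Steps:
$P{\left(n,p \right)} = 10$
$u{\left(s,E \right)} = 17$ ($u{\left(s,E \right)} = -1 + 18 = 17$)
$U{\left(W \right)} = -9$ ($U{\left(W \right)} = 1 - 10 = -9$)
$D = 1216$ ($D = - 8 \left(\left(-1 - 3\right)^{2} - 168\right) = - 8 \left(\left(-4\right)^{2} - 168\right) = - 8 \left(16 - 168\right) = \left(-8\right) \left(-152\right) = 1216$)
$D + u{\left(6,10 \right)} 1 \left(U{\left(3 \right)} - 6\right) = 1216 + 17 \cdot 1 \left(-9 - 6\right) = 1216 + 17 \cdot 1 \left(-15\right) = 1216 + 17 \left(-15\right) = 1216 - 255 = 961$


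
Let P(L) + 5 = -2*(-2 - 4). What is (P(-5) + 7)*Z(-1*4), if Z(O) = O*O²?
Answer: -896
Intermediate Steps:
P(L) = 7 (P(L) = -5 - 2*(-2 - 4) = -5 - 2*(-6) = -5 + 12 = 7)
Z(O) = O³
(P(-5) + 7)*Z(-1*4) = (7 + 7)*(-1*4)³ = 14*(-4)³ = 14*(-64) = -896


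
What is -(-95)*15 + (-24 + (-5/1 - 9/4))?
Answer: 5575/4 ≈ 1393.8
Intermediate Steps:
-(-95)*15 + (-24 + (-5/1 - 9/4)) = -19*(-75) + (-24 + (-5*1 - 9*¼)) = 1425 + (-24 + (-5 - 9/4)) = 1425 + (-24 - 29/4) = 1425 - 125/4 = 5575/4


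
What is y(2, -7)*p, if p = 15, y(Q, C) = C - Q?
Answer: -135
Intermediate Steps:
y(2, -7)*p = (-7 - 1*2)*15 = (-7 - 2)*15 = -9*15 = -135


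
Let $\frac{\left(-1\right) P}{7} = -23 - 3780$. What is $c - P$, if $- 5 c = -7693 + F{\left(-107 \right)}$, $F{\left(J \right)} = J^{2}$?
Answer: $- \frac{136861}{5} \approx -27372.0$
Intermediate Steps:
$P = 26621$ ($P = - 7 \left(-23 - 3780\right) = \left(-7\right) \left(-3803\right) = 26621$)
$c = - \frac{3756}{5}$ ($c = - \frac{-7693 + \left(-107\right)^{2}}{5} = - \frac{-7693 + 11449}{5} = \left(- \frac{1}{5}\right) 3756 = - \frac{3756}{5} \approx -751.2$)
$c - P = - \frac{3756}{5} - 26621 = - \frac{136861}{5}$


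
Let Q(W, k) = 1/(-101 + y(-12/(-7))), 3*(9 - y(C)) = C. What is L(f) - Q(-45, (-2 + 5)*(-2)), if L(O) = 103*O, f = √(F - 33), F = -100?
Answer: 7/648 + 103*I*√133 ≈ 0.010802 + 1187.9*I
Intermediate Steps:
y(C) = 9 - C/3
f = I*√133 (f = √(-100 - 33) = √(-133) = I*√133 ≈ 11.533*I)
Q(W, k) = -7/648 (Q(W, k) = 1/(-101 + (9 - (-4)/(-7))) = 1/(-101 + (9 - (-4)*(-1)/7)) = 1/(-101 + (9 - ⅓*12/7)) = 1/(-101 + (9 - 4/7)) = 1/(-101 + 59/7) = 1/(-648/7) = -7/648)
L(f) - Q(-45, (-2 + 5)*(-2)) = 103*(I*√133) - 1*(-7/648) = 103*I*√133 + 7/648 = 7/648 + 103*I*√133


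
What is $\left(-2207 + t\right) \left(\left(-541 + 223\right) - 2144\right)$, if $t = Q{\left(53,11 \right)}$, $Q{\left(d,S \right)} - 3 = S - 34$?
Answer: $5482874$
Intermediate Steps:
$Q{\left(d,S \right)} = -31 + S$ ($Q{\left(d,S \right)} = 3 + \left(S - 34\right) = 3 + \left(-34 + S\right) = -31 + S$)
$t = -20$ ($t = -31 + 11 = -20$)
$\left(-2207 + t\right) \left(\left(-541 + 223\right) - 2144\right) = \left(-2207 - 20\right) \left(\left(-541 + 223\right) - 2144\right) = - 2227 \left(-318 - 2144\right) = \left(-2227\right) \left(-2462\right) = 5482874$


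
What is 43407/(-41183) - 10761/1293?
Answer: -166431838/17749873 ≈ -9.3765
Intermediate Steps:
43407/(-41183) - 10761/1293 = 43407*(-1/41183) - 10761*1/1293 = -43407/41183 - 3587/431 = -166431838/17749873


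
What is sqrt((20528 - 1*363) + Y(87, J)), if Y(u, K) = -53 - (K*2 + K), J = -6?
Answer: sqrt(20130) ≈ 141.88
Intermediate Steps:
Y(u, K) = -53 - 3*K (Y(u, K) = -53 - (2*K + K) = -53 - 3*K)
sqrt((20528 - 1*363) + Y(87, J)) = sqrt((20528 - 1*363) + (-53 - 3*(-6))) = sqrt((20528 - 363) + (-53 + 18)) = sqrt(20165 - 35) = sqrt(20130)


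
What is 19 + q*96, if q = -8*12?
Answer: -9197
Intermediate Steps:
q = -96
19 + q*96 = 19 - 96*96 = 19 - 9216 = -9197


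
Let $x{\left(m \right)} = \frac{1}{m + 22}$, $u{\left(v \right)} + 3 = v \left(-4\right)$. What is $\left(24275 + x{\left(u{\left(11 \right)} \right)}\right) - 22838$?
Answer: $\frac{35924}{25} \approx 1437.0$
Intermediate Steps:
$u{\left(v \right)} = -3 - 4 v$ ($u{\left(v \right)} = -3 + v \left(-4\right) = -3 - 4 v$)
$x{\left(m \right)} = \frac{1}{22 + m}$
$\left(24275 + x{\left(u{\left(11 \right)} \right)}\right) - 22838 = \left(24275 + \frac{1}{22 - 47}\right) - 22838 = \left(24275 + \frac{1}{-25}\right) - 22838 = \left(24275 - \frac{1}{25}\right) - 22838 = \frac{606874}{25} - 22838 = \frac{35924}{25}$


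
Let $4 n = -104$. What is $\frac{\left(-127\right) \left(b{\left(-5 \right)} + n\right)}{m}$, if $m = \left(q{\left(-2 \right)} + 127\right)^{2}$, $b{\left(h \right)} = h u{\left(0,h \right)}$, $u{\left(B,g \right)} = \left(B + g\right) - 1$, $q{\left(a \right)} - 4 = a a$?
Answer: $- \frac{508}{18225} \approx -0.027874$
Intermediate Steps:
$q{\left(a \right)} = 4 + a^{2}$ ($q{\left(a \right)} = 4 + a a = 4 + a^{2}$)
$n = -26$ ($n = \frac{1}{4} \left(-104\right) = -26$)
$u{\left(B,g \right)} = -1 + B + g$
$b{\left(h \right)} = h \left(-1 + h\right)$ ($b{\left(h \right)} = h \left(-1 + 0 + h\right) = h \left(-1 + h\right)$)
$m = 18225$ ($m = \left(\left(4 + \left(-2\right)^{2}\right) + 127\right)^{2} = \left(\left(4 + 4\right) + 127\right)^{2} = \left(8 + 127\right)^{2} = 135^{2} = 18225$)
$\frac{\left(-127\right) \left(b{\left(-5 \right)} + n\right)}{m} = \frac{\left(-127\right) \left(- 5 \left(-1 - 5\right) - 26\right)}{18225} = - 127 \left(\left(-5\right) \left(-6\right) - 26\right) \frac{1}{18225} = - 127 \left(30 - 26\right) \frac{1}{18225} = \left(-127\right) 4 \cdot \frac{1}{18225} = \left(-508\right) \frac{1}{18225} = - \frac{508}{18225}$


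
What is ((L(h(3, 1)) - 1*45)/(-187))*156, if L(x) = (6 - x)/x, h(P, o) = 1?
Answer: 6240/187 ≈ 33.369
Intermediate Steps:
L(x) = (6 - x)/x
((L(h(3, 1)) - 1*45)/(-187))*156 = (((6 - 1*1)/1 - 1*45)/(-187))*156 = ((1*(6 - 1) - 45)*(-1/187))*156 = ((1*5 - 45)*(-1/187))*156 = ((5 - 45)*(-1/187))*156 = -40*(-1/187)*156 = (40/187)*156 = 6240/187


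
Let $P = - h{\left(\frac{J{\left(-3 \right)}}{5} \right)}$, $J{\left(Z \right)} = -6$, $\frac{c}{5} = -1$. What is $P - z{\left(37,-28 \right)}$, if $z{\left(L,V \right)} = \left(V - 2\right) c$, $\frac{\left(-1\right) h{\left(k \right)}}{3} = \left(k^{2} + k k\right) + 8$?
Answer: $- \frac{2934}{25} \approx -117.36$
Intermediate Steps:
$c = -5$ ($c = 5 \left(-1\right) = -5$)
$h{\left(k \right)} = -24 - 6 k^{2}$ ($h{\left(k \right)} = - 3 \left(\left(k^{2} + k k\right) + 8\right) = - 3 \left(\left(k^{2} + k^{2}\right) + 8\right) = - 3 \left(2 k^{2} + 8\right) = - 3 \left(8 + 2 k^{2}\right) = -24 - 6 k^{2}$)
$z{\left(L,V \right)} = 10 - 5 V$ ($z{\left(L,V \right)} = \left(V - 2\right) \left(-5\right) = \left(-2 + V\right) \left(-5\right) = 10 - 5 V$)
$P = \frac{816}{25}$ ($P = - (-24 - 6 \left(- \frac{6}{5}\right)^{2}) = - (-24 - \frac{216}{25}) = \left(-1\right) \left(- \frac{816}{25}\right) = \frac{816}{25} \approx 32.64$)
$P - z{\left(37,-28 \right)} = \frac{816}{25} - \left(10 - -140\right) = \frac{816}{25} - \left(10 + 140\right) = \frac{816}{25} - 150 = - \frac{2934}{25}$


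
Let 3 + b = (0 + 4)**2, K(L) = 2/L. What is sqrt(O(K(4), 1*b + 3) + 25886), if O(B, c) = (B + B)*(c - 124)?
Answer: sqrt(25778) ≈ 160.56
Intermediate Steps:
b = 13 (b = -3 + (0 + 4)**2 = -3 + 4**2 = -3 + 16 = 13)
O(B, c) = 2*B*(-124 + c) (O(B, c) = (2*B)*(-124 + c) = 2*B*(-124 + c))
sqrt(O(K(4), 1*b + 3) + 25886) = sqrt(2*(2/4)*(-124 + (1*13 + 3)) + 25886) = sqrt(2*(2*(1/4))*(-124 + (13 + 3)) + 25886) = sqrt(2*(1/2)*(-124 + 16) + 25886) = sqrt(2*(1/2)*(-108) + 25886) = sqrt(-108 + 25886) = sqrt(25778)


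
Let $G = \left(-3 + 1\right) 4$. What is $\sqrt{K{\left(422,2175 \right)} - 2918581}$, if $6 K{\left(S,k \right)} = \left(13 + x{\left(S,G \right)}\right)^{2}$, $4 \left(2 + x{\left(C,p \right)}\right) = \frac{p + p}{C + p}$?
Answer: $\frac{i \sqrt{4502066927934}}{1242} \approx 1708.4 i$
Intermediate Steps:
$G = -8$ ($G = \left(-2\right) 4 = -8$)
$x{\left(C,p \right)} = -2 + \frac{p}{2 \left(C + p\right)}$ ($x{\left(C,p \right)} = -2 + \frac{\left(p + p\right) \frac{1}{C + p}}{4} = -2 + \frac{2 p \frac{1}{C + p}}{4} = -2 + \frac{p}{2 \left(C + p\right)}$)
$K{\left(S,k \right)} = \frac{\left(13 + \frac{12 - 2 S}{-8 + S}\right)^{2}}{6}$ ($K{\left(S,k \right)} = \frac{\left(13 + \frac{- 2 S - -12}{S - 8}\right)^{2}}{6} = \frac{\left(13 + \frac{- 2 S + 12}{-8 + S}\right)^{2}}{6} = \frac{\left(13 + \frac{12 - 2 S}{-8 + S}\right)^{2}}{6}$)
$\sqrt{K{\left(422,2175 \right)} - 2918581} = \sqrt{\frac{\left(-92 + 11 \cdot 422\right)^{2}}{6 \left(-8 + 422\right)^{2}} - 2918581} = \sqrt{\frac{\left(-92 + 4642\right)^{2}}{6 \cdot 171396} - 2918581} = \sqrt{\frac{1}{6} \cdot 4550^{2} \cdot \frac{1}{171396} - 2918581} = \sqrt{\frac{1}{6} \cdot 20702500 \cdot \frac{1}{171396} - 2918581} = \sqrt{\frac{5175625}{257094} - 2918581} = \sqrt{- \frac{750344487989}{257094}} = \frac{i \sqrt{4502066927934}}{1242}$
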